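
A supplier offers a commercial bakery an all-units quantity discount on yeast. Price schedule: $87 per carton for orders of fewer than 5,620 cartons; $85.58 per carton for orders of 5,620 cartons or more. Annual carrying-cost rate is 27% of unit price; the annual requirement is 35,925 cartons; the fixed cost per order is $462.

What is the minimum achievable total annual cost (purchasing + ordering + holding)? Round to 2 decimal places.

H₁ = 27%×$87 = $23.4900;  H₂ = 27%×$85.58 = $23.1066
EOQ₁ = √(2×35,925×462/23.4900) = 1,188.76  (< 5,620, feasible at tier 1)
EOQ₂ = √(2×35,925×462/23.1066) = 1,198.58  (< 5,620 → use Q = 5,620 at tier-2 price)
TC(tier 1 (EOQ₁), Q≈1,188.8) = $3,153,398.89
TC(tier 2, Q≈5,620.0) = $3,142,344.31
Minimum at tier 2: $3,142,344.31

$3,142,344.31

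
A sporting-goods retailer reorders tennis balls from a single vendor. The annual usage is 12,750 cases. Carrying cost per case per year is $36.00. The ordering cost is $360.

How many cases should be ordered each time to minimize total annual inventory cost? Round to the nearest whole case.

Optimal lot size Q* = (2 × 12,750 × $360 / $36)^½ ≈ 504.98

505 cases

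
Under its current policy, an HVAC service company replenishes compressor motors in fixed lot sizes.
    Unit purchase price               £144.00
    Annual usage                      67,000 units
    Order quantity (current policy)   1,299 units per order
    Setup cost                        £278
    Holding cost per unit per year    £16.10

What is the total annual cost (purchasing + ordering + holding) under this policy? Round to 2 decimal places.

Ordering: D/Q × S = 67,000/1,299 × £278 = £14,338.72
Holding:  Q/2 × H = 1,299/2 × £16.1 = £10,456.95
Purchase cost = D·C = 67,000 × 144 = £9,648,000.00
Total = £14,338.72 + £10,456.95 + £9,648,000.00 = £9,672,795.67

£9,672,795.67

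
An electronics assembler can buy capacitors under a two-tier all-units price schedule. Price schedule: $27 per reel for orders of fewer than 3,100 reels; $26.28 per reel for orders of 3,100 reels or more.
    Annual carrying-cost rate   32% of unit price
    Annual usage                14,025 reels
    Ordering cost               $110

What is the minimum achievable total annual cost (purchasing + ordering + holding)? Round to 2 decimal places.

H₁ = 32%×$27 = $8.6400;  H₂ = 32%×$26.28 = $8.4096
EOQ₁ = √(2×14,025×110/8.6400) = 597.59  (< 3,100, feasible at tier 1)
EOQ₂ = √(2×14,025×110/8.4096) = 605.72  (< 3,100 → use Q = 3,100 at tier-2 price)
TC(tier 1 (EOQ₁), Q≈597.6) = $383,838.21
TC(tier 2, Q≈3,100.0) = $382,109.54
Minimum at tier 2: $382,109.54

$382,109.54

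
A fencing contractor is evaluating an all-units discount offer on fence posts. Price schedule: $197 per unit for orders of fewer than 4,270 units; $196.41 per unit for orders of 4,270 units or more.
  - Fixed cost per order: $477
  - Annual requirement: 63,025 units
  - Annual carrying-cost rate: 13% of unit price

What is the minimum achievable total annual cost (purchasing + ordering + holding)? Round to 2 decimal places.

H₁ = 13%×$197 = $25.6100;  H₂ = 13%×$196.41 = $25.5333
EOQ₁ = √(2×63,025×477/25.6100) = 1,532.24  (< 4,270, feasible at tier 1)
EOQ₂ = √(2×63,025×477/25.5333) = 1,534.54  (< 4,270 → use Q = 4,270 at tier-2 price)
TC(tier 1 (EOQ₁), Q≈1,532.2) = $12,455,165.58
TC(tier 2, Q≈4,270.0) = $12,440,294.34
Minimum at tier 2: $12,440,294.34

$12,440,294.34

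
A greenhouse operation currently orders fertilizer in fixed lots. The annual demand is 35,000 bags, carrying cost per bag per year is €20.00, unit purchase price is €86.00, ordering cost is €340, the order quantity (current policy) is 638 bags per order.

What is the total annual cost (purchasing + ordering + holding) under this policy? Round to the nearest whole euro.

Orders/yr = 35,000/638 = 54.859; ordering cost = 54.859 × €340 = €18,652.04
Average inventory = 638/2 = 319; holding cost = 319 × €20 = €6,380.00
Purchase cost = D·C = 35,000 × 86 = €3,010,000.00
Total = €18,652.04 + €6,380.00 + €3,010,000.00 = €3,035,032.04

€3,035,032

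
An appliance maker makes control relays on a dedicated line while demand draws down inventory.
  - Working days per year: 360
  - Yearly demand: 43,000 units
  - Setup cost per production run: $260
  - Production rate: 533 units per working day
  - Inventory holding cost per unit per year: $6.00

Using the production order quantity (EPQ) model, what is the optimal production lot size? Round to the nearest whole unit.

2,192 units

d = 43,000/360 = 119.4444 units/day;  effective holding cost H(1 − d/p) = 6·(1 − 119.4444/533) = 4.65541
Q* = √(2DS / H_eff) = √(2·43,000·260 / 4.65541) ≈ 2,191.58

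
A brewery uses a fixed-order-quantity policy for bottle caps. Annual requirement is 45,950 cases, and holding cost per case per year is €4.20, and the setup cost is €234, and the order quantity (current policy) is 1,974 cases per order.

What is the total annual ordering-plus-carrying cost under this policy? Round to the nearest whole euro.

Ordering: D/Q × S = 45,950/1,974 × €234 = €5,446.96
Holding:  Q/2 × H = 1,974/2 × €4.2 = €4,145.40
Total = €5,446.96 + €4,145.40 = €9,592.36

€9,592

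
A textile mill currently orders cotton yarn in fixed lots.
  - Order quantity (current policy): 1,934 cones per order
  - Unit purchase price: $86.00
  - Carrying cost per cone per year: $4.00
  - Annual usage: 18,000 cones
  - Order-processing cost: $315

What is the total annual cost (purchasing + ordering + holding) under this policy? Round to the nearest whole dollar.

Ordering: D/Q × S = 18,000/1,934 × $315 = $2,931.75
Holding:  Q/2 × H = 1,934/2 × $4 = $3,868.00
Purchase cost = D·C = 18,000 × 86 = $1,548,000.00
Total = $2,931.75 + $3,868.00 + $1,548,000.00 = $1,554,799.75

$1,554,800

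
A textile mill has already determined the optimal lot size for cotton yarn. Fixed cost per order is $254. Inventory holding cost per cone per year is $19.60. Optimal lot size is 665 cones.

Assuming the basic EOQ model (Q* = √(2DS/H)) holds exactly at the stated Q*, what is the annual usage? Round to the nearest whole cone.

From Q* = √(2DS/H) ⇒ Q*² = 2DS/H.
D = Q²H / (2S) = 665² × 19.6 / (2 × 254) = 17,062.22

17,062 cones per year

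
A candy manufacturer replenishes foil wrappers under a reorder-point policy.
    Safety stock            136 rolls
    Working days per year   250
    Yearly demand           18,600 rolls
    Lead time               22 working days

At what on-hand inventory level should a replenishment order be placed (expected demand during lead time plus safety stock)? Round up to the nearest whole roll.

Daily demand d = 18,600 / 250 = 74.400 rolls/day
Demand during lead time = 74.400 × 22 = 1,636.80
Reorder point = 1,636.80 + 136 = 1,772.80 → round up

1,773 rolls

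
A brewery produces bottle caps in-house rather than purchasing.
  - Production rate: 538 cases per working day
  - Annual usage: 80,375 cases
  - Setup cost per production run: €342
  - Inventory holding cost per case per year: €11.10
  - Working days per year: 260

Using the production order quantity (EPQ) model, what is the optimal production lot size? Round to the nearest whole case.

Daily demand d = 80,375/260 = 309.135; p = 538; 1 − d/p = 0.42540
EPQ = √(2DS / (H(1 − d/p)))
    = √(2 × 80,375 × 342 / (11.1 × 0.42540)) ≈ 3,412.15

3,412 cases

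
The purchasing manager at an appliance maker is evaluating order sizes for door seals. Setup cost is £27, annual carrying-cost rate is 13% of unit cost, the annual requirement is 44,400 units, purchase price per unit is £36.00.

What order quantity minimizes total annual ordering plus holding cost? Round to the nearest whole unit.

Holding cost per unit per year: H = 13% × £36 = £4.6800
Optimal lot size Q* = (2 × 44,400 × £27 / £4.68)^½ ≈ 715.76

716 units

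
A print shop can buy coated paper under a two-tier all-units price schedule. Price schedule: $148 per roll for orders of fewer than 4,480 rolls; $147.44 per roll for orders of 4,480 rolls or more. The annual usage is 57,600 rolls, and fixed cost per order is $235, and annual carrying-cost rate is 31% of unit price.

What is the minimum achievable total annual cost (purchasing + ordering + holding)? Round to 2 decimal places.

$8,560,042.92

H₁ = 31%×$148 = $45.8800;  H₂ = 31%×$147.44 = $45.7064
EOQ₁ = √(2×57,600×235/45.8800) = 768.15  (< 4,480, feasible at tier 1)
EOQ₂ = √(2×57,600×235/45.7064) = 769.61  (< 4,480 → use Q = 4,480 at tier-2 price)
TC(tier 1 (EOQ₁), Q≈768.2) = $8,560,042.92
TC(tier 2, Q≈4,480.0) = $8,597,947.76
Minimum at tier 1 (EOQ₁): $8,560,042.92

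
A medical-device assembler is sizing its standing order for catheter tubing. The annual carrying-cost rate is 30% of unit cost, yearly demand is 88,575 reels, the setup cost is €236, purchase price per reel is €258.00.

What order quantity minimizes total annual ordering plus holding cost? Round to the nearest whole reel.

H = i·C = 0.3 × €258 = €77.4000 per reel-year
2DS/H = 2·88,575·236/77.4 = 540,147.29
EOQ = √540,147.29 ≈ 734.95

735 reels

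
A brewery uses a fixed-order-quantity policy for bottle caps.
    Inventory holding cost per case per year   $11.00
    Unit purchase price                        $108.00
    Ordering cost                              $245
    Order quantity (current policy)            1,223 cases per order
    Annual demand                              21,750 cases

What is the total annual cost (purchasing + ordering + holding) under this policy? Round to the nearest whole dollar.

$2,360,084

Annual ordering cost = (D/Q)·S = (21,750/1,223) × 245 = $4,357.11
Annual holding cost  = (Q/2)·H = (1,223/2) × 11 = $6,726.50
Purchase cost = D·C = 21,750 × 108 = $2,349,000.00
Total = $4,357.11 + $6,726.50 + $2,349,000.00 = $2,360,083.61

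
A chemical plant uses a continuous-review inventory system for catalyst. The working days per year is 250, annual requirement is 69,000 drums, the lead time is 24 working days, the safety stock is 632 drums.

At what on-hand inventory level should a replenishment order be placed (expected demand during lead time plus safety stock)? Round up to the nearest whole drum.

Daily demand d = 69,000 / 250 = 276.000 drums/day
Demand during lead time = 276.000 × 24 = 6,624.00
Reorder point = 6,624.00 + 632 = 7,256.00 → round up

7,256 drums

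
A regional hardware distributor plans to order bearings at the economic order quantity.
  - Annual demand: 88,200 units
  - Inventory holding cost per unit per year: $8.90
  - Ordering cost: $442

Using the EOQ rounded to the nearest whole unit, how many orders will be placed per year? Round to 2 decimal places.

Q* = √(2·D·S / H) = √(2·88,200·442 / 8.9) = √8,760,539.3 ≈ 2,959.82 → Q = 2,960
Orders per year = D/Q = 88,200 / 2,960 = 29.797

29.80 orders per year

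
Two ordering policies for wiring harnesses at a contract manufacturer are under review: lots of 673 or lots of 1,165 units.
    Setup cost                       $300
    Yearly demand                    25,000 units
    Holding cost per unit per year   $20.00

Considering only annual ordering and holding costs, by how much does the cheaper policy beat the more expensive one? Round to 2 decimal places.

Annual cost at Q: ordering D·S/Q plus holding Q·H/2.
TC(673) = (25,000/673)×300 + (673/2)×20 = $17,874.13
TC(1,165) = (25,000/1,165)×300 + (1,165/2)×20 = $18,087.77
Cheaper: Q = 673.  Difference = $213.64

$213.64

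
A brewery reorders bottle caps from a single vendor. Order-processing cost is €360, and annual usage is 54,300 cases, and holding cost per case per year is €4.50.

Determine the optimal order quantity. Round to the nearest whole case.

2,948 cases

Q* = √(2·D·S / H) = √(2·54,300·360 / 4.5) = √8,688,000.0 ≈ 2,947.54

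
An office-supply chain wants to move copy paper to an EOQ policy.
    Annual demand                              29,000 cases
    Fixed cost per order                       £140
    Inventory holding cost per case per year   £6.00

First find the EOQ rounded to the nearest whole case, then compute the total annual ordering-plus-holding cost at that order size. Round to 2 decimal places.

EOQ = √(2DS/H) = √(2 × 29,000 × 140 / 6)
    = √(1,353,333.33) ≈ 1,163.33 → Q = 1,163 cases
Ordering: D/Q × S = 29,000/1,163 × £140 = £3,490.97
Holding:  Q/2 × H = 1,163/2 × £6 = £3,489.00
Total = £3,490.97 + £3,489.00 = £6,979.97

£6,979.97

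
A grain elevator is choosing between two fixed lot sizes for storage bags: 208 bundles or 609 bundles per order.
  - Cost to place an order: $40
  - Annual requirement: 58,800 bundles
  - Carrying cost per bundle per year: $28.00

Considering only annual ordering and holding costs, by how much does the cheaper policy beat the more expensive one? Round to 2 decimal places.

Annual cost at Q: ordering D·S/Q plus holding Q·H/2.
TC(208) = (58,800/208)×40 + (208/2)×28 = $14,219.69
TC(609) = (58,800/609)×40 + (609/2)×28 = $12,388.07
Lots of 609 are cheaper by $1,831.62.

$1,831.62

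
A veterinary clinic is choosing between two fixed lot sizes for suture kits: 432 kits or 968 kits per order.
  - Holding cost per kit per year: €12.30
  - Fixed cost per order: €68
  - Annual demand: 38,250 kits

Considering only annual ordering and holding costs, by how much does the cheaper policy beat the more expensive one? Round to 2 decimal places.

€37.45

TC(Q) = (D/Q)S + (Q/2)H
TC(432) = (38,250/432)×68 + (432/2)×12.3 = €8,677.63
TC(968) = (38,250/968)×68 + (968/2)×12.3 = €8,640.18
Lots of 968 are cheaper by €37.45.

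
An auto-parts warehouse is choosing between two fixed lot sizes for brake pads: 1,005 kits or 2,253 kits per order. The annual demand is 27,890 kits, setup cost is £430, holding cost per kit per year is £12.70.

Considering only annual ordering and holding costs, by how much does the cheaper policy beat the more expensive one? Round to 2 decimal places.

TC(Q) = (D/Q)S + (Q/2)H
TC(1,005) = (27,890/1,005)×430 + (1,005/2)×12.7 = £18,314.78
TC(2,253) = (27,890/2,253)×430 + (2,253/2)×12.7 = £19,629.54
Lots of 1,005 are cheaper by £1,314.76.

£1,314.76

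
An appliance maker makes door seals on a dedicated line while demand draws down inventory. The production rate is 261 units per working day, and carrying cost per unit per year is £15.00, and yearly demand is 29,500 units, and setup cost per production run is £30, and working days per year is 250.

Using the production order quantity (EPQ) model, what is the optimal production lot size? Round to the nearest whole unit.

464 units

d = 29,500/250 = 118.0000 units/day;  effective holding cost H(1 − d/p) = 15·(1 − 118.0000/261) = 8.21839
Q* = √(2DS / H_eff) = √(2·29,500·30 / 8.21839) ≈ 464.08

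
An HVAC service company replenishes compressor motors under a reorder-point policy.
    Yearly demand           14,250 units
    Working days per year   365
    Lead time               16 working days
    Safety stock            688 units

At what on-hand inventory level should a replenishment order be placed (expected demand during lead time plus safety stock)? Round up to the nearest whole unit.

Daily demand d = 14,250 / 365 = 39.041 units/day
Demand during lead time = 39.041 × 16 = 624.66
Reorder point = 624.66 + 688 = 1,312.66 → round up

1,313 units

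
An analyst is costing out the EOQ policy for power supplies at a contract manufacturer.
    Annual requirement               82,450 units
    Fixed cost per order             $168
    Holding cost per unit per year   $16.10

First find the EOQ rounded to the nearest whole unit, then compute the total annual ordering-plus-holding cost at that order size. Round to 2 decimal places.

$21,119.22

2DS/H = 2·82,450·168/16.1 = 1,720,695.65
EOQ = √1,720,695.65 ≈ 1,311.75 → Q = 1,312 units
Orders/yr = 82,450/1,312 = 62.843; ordering cost = 62.843 × $168 = $10,557.62
Average inventory = 1,312/2 = 656; holding cost = 656 × $16.1 = $10,561.60
Total = $10,557.62 + $10,561.60 = $21,119.22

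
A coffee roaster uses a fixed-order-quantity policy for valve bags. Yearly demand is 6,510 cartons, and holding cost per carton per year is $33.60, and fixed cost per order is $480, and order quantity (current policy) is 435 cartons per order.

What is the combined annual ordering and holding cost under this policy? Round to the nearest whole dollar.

$14,491

Annual ordering cost = (D/Q)·S = (6,510/435) × 480 = $7,183.45
Annual holding cost  = (Q/2)·H = (435/2) × 33.6 = $7,308.00
Total = $7,183.45 + $7,308.00 = $14,491.45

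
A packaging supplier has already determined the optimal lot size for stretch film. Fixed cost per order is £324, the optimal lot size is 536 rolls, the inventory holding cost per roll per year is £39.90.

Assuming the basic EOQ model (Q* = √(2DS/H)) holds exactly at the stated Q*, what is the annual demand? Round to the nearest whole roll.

EOQ relation: Q² = 2DS/H, so rearrange for the unknown.
D = Q²H / (2S) = 536² × 39.9 / (2 × 324) = 17,689.99

17,690 rolls per year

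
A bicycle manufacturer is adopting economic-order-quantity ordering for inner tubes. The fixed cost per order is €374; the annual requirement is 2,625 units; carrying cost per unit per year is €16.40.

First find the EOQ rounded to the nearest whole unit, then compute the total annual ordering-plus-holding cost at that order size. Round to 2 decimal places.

€5,674.63

Q* = √(2·D·S / H) = √(2·2,625·374 / 16.4) = √119,725.6 ≈ 346.01 → Q = 346 units
Annual ordering cost = (D/Q)·S = (2,625/346) × 374 = €2,837.43
Annual holding cost  = (Q/2)·H = (346/2) × 16.4 = €2,837.20
Total = €2,837.43 + €2,837.20 = €5,674.63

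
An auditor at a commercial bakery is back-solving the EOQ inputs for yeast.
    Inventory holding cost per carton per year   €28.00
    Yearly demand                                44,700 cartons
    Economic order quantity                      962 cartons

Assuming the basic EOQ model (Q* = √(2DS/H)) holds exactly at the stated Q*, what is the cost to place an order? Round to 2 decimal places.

From Q* = √(2DS/H) ⇒ Q*² = 2DS/H.
S = Q²H / (2D) = 962² × 28 / (2 × 44,700) = 289.8482

€289.85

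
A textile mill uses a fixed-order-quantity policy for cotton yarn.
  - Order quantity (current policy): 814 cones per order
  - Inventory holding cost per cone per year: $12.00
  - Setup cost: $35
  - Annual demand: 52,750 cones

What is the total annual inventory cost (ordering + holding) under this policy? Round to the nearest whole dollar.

$7,152

Annual ordering cost = (D/Q)·S = (52,750/814) × 35 = $2,268.12
Annual holding cost  = (Q/2)·H = (814/2) × 12 = $4,884.00
Total = $2,268.12 + $4,884.00 = $7,152.12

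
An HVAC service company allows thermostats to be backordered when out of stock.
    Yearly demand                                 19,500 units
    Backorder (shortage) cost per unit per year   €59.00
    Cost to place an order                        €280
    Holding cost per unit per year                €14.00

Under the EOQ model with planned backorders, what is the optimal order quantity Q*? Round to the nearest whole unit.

982 units

Q* = √(2DS/H) · √((H + b)/b)
   = √(2 × 19,500 × 280 / 14) · √((14 + 59) / 59)
   = 883.176 × 1.1123 ≈ 982.39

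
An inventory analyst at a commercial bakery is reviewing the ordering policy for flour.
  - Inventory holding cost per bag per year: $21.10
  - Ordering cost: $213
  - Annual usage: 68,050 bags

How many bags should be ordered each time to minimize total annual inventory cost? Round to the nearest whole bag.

1,172 bags

Optimal lot size Q* = (2 × 68,050 × $213 / $21.1)^½ ≈ 1,172.14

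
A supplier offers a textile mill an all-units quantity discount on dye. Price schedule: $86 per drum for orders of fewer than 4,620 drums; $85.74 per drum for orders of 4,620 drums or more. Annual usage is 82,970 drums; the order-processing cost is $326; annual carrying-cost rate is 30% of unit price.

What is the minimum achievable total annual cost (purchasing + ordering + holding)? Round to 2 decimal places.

H₁ = 30%×$86 = $25.8000;  H₂ = 30%×$85.74 = $25.7220
EOQ₁ = √(2×82,970×326/25.8000) = 1,448.02  (< 4,620, feasible at tier 1)
EOQ₂ = √(2×82,970×326/25.7220) = 1,450.21  (< 4,620 → use Q = 4,620 at tier-2 price)
TC(tier 1 (EOQ₁), Q≈1,448.0) = $7,172,778.91
TC(tier 2, Q≈4,620.0) = $7,179,120.21
Minimum at tier 1 (EOQ₁): $7,172,778.91

$7,172,778.91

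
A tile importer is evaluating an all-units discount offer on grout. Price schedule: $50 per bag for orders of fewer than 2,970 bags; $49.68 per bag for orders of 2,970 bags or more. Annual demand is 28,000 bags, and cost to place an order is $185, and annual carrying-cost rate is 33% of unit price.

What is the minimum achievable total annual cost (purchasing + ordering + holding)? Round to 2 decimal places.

$1,413,074.40

H₁ = 33%×$50 = $16.5000;  H₂ = 33%×$49.68 = $16.3944
EOQ₁ = √(2×28,000×185/16.5000) = 792.39  (< 2,970, feasible at tier 1)
EOQ₂ = √(2×28,000×185/16.3944) = 794.94  (< 2,970 → use Q = 2,970 at tier-2 price)
TC(tier 1 (EOQ₁), Q≈792.4) = $1,413,074.40
TC(tier 2, Q≈2,970.0) = $1,417,129.79
Minimum at tier 1 (EOQ₁): $1,413,074.40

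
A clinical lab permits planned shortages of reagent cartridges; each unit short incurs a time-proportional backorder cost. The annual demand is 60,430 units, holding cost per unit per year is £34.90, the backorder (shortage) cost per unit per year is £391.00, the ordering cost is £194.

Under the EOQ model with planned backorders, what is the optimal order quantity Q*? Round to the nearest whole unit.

855 units

Q* = √(2DS/H) · √((H + b)/b)
   = √(2 × 60,430 × 194 / 34.9) · √((34.9 + 391) / 391)
   = 819.652 × 1.0437 ≈ 855.45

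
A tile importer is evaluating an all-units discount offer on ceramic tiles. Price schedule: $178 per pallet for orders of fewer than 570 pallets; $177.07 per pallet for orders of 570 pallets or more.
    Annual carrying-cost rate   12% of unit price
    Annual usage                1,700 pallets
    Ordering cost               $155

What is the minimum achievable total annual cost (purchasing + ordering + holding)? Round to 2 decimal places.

H₁ = 12%×$178 = $21.3600;  H₂ = 12%×$177.07 = $21.2484
EOQ₁ = √(2×1,700×155/21.3600) = 157.07  (< 570, feasible at tier 1)
EOQ₂ = √(2×1,700×155/21.2484) = 157.49  (< 570 → use Q = 570 at tier-2 price)
TC(tier 1 (EOQ₁), Q≈157.1) = $305,955.10
TC(tier 2, Q≈570.0) = $307,537.07
Minimum at tier 1 (EOQ₁): $305,955.10

$305,955.10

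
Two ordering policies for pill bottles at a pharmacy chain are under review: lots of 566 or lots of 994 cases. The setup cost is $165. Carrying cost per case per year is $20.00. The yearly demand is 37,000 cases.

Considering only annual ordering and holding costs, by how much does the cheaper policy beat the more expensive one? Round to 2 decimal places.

For each Q, cost = (D/Q)·S + (Q/2)·H.
TC(566) = (37,000/566)×165 + (566/2)×20 = $16,446.22
TC(994) = (37,000/994)×165 + (994/2)×20 = $16,081.85
Cheaper: Q = 994.  Difference = $364.37

$364.37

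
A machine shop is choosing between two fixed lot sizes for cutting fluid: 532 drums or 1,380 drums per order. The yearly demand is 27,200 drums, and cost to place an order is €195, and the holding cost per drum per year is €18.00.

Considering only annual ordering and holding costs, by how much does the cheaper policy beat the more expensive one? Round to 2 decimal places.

Annual cost at Q: ordering D·S/Q plus holding Q·H/2.
TC(532) = (27,200/532)×195 + (532/2)×18 = €14,757.92
TC(1,380) = (27,200/1,380)×195 + (1,380/2)×18 = €16,263.48
Cheaper: Q = 532.  Difference = €1,505.55

€1,505.55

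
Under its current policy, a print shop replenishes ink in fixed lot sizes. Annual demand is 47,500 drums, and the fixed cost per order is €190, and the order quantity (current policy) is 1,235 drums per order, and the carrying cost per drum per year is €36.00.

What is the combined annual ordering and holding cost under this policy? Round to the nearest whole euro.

€29,538

Annual ordering cost = (D/Q)·S = (47,500/1,235) × 190 = €7,307.69
Annual holding cost  = (Q/2)·H = (1,235/2) × 36 = €22,230.00
Total = €7,307.69 + €22,230.00 = €29,537.69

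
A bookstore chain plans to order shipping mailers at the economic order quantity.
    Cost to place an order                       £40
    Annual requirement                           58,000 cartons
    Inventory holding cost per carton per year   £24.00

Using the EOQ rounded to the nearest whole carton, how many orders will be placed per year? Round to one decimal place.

131.8 orders per year

Optimal lot size Q* = (2 × 58,000 × £40 / £24)^½ ≈ 439.70 → Q = 440
Orders per year = D/Q = 58,000 / 440 = 131.818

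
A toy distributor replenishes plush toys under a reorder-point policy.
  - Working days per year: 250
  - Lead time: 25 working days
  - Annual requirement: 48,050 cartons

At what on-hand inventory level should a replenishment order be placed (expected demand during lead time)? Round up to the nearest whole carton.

4,805 cartons

Daily demand d = 48,050 / 250 = 192.200 cartons/day
Demand during lead time = 192.200 × 25 = 4,805.00
Reorder point = 4,805.00 → round up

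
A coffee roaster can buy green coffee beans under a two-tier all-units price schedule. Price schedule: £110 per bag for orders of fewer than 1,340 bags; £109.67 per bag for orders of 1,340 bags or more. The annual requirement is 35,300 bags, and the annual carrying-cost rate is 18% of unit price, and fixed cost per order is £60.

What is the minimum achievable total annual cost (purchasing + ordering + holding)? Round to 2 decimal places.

H₁ = 18%×£110 = £19.8000;  H₂ = 18%×£109.67 = £19.7406
EOQ₁ = √(2×35,300×60/19.8000) = 462.54  (< 1,340, feasible at tier 1)
EOQ₂ = √(2×35,300×60/19.7406) = 463.23  (< 1,340 → use Q = 1,340 at tier-2 price)
TC(tier 1 (EOQ₁), Q≈462.5) = £3,892,158.21
TC(tier 2, Q≈1,340.0) = £3,886,157.80
Minimum at tier 2: £3,886,157.80

£3,886,157.80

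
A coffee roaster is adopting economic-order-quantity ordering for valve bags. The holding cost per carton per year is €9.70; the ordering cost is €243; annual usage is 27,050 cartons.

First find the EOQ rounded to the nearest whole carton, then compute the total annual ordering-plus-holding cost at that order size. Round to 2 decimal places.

EOQ = √(2DS/H) = √(2 × 27,050 × 243 / 9.7)
    = √(1,355,288.66) ≈ 1,164.17 → Q = 1,164 cartons
Orders/yr = 27,050/1,164 = 23.239; ordering cost = 23.239 × €243 = €5,647.04
Average inventory = 1,164/2 = 582; holding cost = 582 × €9.7 = €5,645.40
Total = €5,647.04 + €5,645.40 = €11,292.44

€11,292.44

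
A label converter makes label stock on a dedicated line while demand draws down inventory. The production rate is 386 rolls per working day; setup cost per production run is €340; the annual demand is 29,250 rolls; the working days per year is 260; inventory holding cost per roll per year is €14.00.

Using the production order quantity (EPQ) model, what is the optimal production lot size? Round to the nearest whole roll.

1,416 rolls

Daily demand d = 29,250/260 = 112.500; p = 386; 1 − d/p = 0.70855
EPQ = √(2DS / (H(1 − d/p)))
    = √(2 × 29,250 × 340 / (14 × 0.70855)) ≈ 1,416.02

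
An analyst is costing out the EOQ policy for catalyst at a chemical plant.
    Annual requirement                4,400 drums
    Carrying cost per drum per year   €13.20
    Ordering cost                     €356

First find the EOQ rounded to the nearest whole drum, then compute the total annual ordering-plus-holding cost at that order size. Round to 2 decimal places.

€6,430.63

EOQ = √(2DS/H) = √(2 × 4,400 × 356 / 13.2)
    = √(237,333.33) ≈ 487.17 → Q = 487 drums
Orders/yr = 4,400/487 = 9.035; ordering cost = 9.035 × €356 = €3,216.43
Average inventory = 487/2 = 243.5; holding cost = 243.5 × €13.2 = €3,214.20
Total = €3,216.43 + €3,214.20 = €6,430.63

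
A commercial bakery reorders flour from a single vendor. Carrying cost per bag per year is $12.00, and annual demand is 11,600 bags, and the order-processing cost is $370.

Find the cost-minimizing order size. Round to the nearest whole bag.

Q* = √(2·D·S / H) = √(2·11,600·370 / 12) = √715,333.3 ≈ 845.77

846 bags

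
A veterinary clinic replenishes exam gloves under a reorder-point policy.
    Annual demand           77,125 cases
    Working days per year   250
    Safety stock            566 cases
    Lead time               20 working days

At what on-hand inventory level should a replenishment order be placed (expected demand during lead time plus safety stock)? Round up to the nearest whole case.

Daily demand d = 77,125 / 250 = 308.500 cases/day
Demand during lead time = 308.500 × 20 = 6,170.00
Reorder point = 6,170.00 + 566 = 6,736.00 → round up

6,736 cases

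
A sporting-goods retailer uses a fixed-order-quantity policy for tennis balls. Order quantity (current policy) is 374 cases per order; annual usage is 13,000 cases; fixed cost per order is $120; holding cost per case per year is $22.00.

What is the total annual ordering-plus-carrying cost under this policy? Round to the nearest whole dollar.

$8,285

Ordering: D/Q × S = 13,000/374 × $120 = $4,171.12
Holding:  Q/2 × H = 374/2 × $22 = $4,114.00
Total = $4,171.12 + $4,114.00 = $8,285.12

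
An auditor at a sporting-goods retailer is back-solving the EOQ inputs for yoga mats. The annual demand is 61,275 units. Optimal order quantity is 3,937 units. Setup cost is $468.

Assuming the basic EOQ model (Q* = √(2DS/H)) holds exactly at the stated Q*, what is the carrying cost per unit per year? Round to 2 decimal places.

EOQ relation: Q² = 2DS/H, so rearrange for the unknown.
H = 2DS / Q² = 2 × 61,275 × 468 / 3,937² = 3.7002

$3.70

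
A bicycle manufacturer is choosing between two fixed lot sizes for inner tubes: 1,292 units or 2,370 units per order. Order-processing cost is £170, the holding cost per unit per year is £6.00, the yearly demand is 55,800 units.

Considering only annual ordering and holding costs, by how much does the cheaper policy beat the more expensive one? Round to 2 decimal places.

£105.57

For each Q, cost = (D/Q)·S + (Q/2)·H.
TC(1,292) = (55,800/1,292)×170 + (1,292/2)×6 = £11,218.11
TC(2,370) = (55,800/2,370)×170 + (2,370/2)×6 = £11,112.53
Cheaper: Q = 2,370.  Difference = £105.57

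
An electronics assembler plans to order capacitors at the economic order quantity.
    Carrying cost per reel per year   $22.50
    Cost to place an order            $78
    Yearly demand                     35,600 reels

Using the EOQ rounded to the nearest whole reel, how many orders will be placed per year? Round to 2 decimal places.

Optimal lot size Q* = (2 × 35,600 × $78 / $22.5)^½ ≈ 496.82 → Q = 497
Orders per year = D/Q = 35,600 / 497 = 71.630

71.63 orders per year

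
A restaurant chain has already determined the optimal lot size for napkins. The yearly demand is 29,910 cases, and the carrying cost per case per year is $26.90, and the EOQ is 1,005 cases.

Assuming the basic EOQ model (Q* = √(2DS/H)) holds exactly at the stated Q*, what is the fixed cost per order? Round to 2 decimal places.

$454.19

Since Q* = (2DS/H)^½, squaring gives Q*²·H = 2DS.
S = Q²H / (2D) = 1,005² × 26.9 / (2 × 29,910) = 454.1904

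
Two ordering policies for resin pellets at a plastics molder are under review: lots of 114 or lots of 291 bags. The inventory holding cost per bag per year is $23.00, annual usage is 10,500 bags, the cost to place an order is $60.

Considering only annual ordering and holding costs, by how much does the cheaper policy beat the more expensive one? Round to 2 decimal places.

$1,325.87

TC(Q) = (D/Q)S + (Q/2)H
TC(114) = (10,500/114)×60 + (114/2)×23 = $6,837.32
TC(291) = (10,500/291)×60 + (291/2)×23 = $5,511.45
|ΔTC| = |$6,837.32 − $5,511.45| = $1,325.87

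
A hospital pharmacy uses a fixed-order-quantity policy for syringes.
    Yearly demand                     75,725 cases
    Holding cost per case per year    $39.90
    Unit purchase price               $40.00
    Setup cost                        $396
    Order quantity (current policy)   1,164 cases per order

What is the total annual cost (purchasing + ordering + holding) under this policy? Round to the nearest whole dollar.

Ordering: D/Q × S = 75,725/1,164 × $396 = $25,762.11
Holding:  Q/2 × H = 1,164/2 × $39.9 = $23,221.80
Purchase cost = D·C = 75,725 × 40 = $3,029,000.00
Total = $25,762.11 + $23,221.80 + $3,029,000.00 = $3,077,983.91

$3,077,984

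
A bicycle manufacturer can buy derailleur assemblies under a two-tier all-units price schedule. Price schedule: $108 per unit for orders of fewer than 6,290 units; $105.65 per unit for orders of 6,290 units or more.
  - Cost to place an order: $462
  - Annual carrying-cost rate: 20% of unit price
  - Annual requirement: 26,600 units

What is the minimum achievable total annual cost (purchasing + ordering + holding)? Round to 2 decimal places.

$2,878,697.62

H₁ = 20%×$108 = $21.6000;  H₂ = 20%×$105.65 = $21.1300
EOQ₁ = √(2×26,600×462/21.6000) = 1,066.72  (< 6,290, feasible at tier 1)
EOQ₂ = √(2×26,600×462/21.1300) = 1,078.52  (< 6,290 → use Q = 6,290 at tier-2 price)
TC(tier 1 (EOQ₁), Q≈1,066.7) = $2,895,841.12
TC(tier 2, Q≈6,290.0) = $2,878,697.62
Minimum at tier 2: $2,878,697.62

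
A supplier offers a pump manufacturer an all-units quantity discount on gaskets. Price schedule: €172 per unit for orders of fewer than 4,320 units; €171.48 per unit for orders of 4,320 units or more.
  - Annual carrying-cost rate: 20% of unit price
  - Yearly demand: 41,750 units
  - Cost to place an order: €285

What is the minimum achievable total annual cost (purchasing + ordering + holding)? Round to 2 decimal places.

€7,209,611.78

H₁ = 20%×€172 = €34.4000;  H₂ = 20%×€171.48 = €34.2960
EOQ₁ = √(2×41,750×285/34.4000) = 831.74  (< 4,320, feasible at tier 1)
EOQ₂ = √(2×41,750×285/34.2960) = 833.00  (< 4,320 → use Q = 4,320 at tier-2 price)
TC(tier 1 (EOQ₁), Q≈831.7) = €7,209,611.78
TC(tier 2, Q≈4,320.0) = €7,236,123.70
Minimum at tier 1 (EOQ₁): €7,209,611.78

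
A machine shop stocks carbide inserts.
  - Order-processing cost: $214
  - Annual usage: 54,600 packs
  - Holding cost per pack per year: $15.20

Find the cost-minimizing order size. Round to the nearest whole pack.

1,240 packs

Optimal lot size Q* = (2 × 54,600 × $214 / $15.2)^½ ≈ 1,239.93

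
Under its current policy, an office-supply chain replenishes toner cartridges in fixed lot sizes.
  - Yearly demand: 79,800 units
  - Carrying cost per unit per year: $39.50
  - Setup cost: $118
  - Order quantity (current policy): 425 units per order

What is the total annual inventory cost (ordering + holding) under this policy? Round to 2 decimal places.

$30,549.99

Ordering: D/Q × S = 79,800/425 × $118 = $22,156.24
Holding:  Q/2 × H = 425/2 × $39.5 = $8,393.75
Total = $22,156.24 + $8,393.75 = $30,549.99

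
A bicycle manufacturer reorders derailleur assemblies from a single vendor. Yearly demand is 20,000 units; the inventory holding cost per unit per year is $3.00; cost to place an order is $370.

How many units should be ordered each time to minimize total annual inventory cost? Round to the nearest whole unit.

2,221 units

2DS/H = 2·20,000·370/3 = 4,933,333.33
EOQ = √4,933,333.33 ≈ 2,221.11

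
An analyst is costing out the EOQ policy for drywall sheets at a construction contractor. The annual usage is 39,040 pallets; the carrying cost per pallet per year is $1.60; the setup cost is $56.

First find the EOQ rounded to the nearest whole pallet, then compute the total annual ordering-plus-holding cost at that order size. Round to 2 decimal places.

Q* = √(2·D·S / H) = √(2·39,040·56 / 1.6) = √2,732,800.0 ≈ 1,653.12 → Q = 1,653 pallets
Orders/yr = 39,040/1,653 = 23.618; ordering cost = 23.618 × $56 = $1,322.59
Average inventory = 1,653/2 = 826.5; holding cost = 826.5 × $1.6 = $1,322.40
Total = $1,322.59 + $1,322.40 = $2,644.99

$2,644.99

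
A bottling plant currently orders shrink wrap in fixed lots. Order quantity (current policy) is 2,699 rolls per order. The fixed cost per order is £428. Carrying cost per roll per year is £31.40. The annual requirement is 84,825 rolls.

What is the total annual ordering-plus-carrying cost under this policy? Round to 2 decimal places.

Orders/yr = 84,825/2,699 = 31.428; ordering cost = 31.428 × £428 = £13,451.32
Average inventory = 2,699/2 = 1349.5; holding cost = 1349.5 × £31.4 = £42,374.30
Total = £13,451.32 + £42,374.30 = £55,825.62

£55,825.62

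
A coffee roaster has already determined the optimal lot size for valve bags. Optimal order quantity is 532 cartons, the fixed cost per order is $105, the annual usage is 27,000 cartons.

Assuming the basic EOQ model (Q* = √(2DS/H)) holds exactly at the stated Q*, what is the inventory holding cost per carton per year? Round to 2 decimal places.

$20.03

Since Q* = (2DS/H)^½, squaring gives Q*²·H = 2DS.
H = 2DS / Q² = 2 × 27,000 × 105 / 532² = 20.0336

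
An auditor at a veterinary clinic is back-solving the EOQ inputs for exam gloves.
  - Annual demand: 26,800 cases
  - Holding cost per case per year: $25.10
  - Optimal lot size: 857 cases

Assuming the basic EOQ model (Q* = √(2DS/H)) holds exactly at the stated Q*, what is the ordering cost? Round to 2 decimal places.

$343.93

From Q* = √(2DS/H) ⇒ Q*² = 2DS/H.
S = Q²H / (2D) = 857² × 25.1 / (2 × 26,800) = 343.9304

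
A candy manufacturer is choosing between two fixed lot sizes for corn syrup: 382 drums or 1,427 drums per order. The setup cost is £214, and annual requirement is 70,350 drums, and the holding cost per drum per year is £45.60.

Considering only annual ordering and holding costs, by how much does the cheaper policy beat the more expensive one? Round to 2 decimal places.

£5,034.70

TC(Q) = (D/Q)S + (Q/2)H
TC(382) = (70,350/382)×214 + (382/2)×45.6 = £48,120.33
TC(1,427) = (70,350/1,427)×214 + (1,427/2)×45.6 = £43,085.64
Lots of 1,427 are cheaper by £5,034.70.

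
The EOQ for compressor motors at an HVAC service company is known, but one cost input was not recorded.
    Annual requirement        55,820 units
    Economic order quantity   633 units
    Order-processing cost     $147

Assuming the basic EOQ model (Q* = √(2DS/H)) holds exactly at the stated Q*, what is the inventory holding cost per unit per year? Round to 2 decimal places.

Since Q* = (2DS/H)^½, squaring gives Q*²·H = 2DS.
H = 2DS / Q² = 2 × 55,820 × 147 / 633² = 40.9572

$40.96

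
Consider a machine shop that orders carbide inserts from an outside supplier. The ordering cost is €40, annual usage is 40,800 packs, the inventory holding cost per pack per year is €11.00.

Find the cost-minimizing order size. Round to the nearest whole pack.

2DS/H = 2·40,800·40/11 = 296,727.27
EOQ = √296,727.27 ≈ 544.73

545 packs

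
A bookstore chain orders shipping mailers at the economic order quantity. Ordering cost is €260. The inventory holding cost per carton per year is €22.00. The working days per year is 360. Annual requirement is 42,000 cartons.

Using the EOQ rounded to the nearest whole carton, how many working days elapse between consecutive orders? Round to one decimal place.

Optimal lot size Q* = (2 × 42,000 × €260 / €22)^½ ≈ 996.36 → Q = 996 cartons
Days between orders = 360 / (D/Q) = 360 / 42.169 ≈ 8.537

8.5 days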